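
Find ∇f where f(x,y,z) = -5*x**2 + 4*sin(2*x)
(-10*x + 8*cos(2*x), 0, 0)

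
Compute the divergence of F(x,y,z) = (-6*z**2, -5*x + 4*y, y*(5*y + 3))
4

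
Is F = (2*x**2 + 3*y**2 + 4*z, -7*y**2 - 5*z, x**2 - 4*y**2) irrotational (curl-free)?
No, ∇×F = (5 - 8*y, 4 - 2*x, -6*y)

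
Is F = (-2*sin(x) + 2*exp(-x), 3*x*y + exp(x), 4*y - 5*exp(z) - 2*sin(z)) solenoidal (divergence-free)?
No, ∇·F = 3*x - 5*exp(z) - 2*cos(x) - 2*cos(z) - 2*exp(-x)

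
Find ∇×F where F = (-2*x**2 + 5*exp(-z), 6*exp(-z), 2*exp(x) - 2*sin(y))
(-2*cos(y) + 6*exp(-z), -2*exp(x) - 5*exp(-z), 0)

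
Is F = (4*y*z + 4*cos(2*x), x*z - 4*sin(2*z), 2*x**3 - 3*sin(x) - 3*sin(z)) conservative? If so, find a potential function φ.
No, ∇×F = (-x + 8*cos(2*z), -6*x**2 + 4*y + 3*cos(x), -3*z) ≠ 0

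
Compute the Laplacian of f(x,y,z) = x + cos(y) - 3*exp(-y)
-cos(y) - 3*exp(-y)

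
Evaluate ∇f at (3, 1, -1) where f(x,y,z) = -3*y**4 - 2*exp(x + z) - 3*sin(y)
(-2*exp(2), -12 - 3*cos(1), -2*exp(2))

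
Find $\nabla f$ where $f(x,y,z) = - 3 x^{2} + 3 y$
(-6*x, 3, 0)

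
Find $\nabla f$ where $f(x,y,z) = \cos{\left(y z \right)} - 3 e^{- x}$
(3*exp(-x), -z*sin(y*z), -y*sin(y*z))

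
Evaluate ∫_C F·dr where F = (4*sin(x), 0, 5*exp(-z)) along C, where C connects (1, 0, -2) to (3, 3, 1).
-5*exp(-1) + 4*cos(1) - 4*cos(3) + 5*exp(2)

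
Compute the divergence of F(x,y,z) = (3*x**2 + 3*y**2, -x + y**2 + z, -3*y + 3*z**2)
6*x + 2*y + 6*z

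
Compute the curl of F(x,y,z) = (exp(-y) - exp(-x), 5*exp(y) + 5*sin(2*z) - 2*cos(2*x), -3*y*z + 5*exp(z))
(-3*z - 10*cos(2*z), 0, 4*sin(2*x) + exp(-y))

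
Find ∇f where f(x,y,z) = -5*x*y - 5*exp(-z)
(-5*y, -5*x, 5*exp(-z))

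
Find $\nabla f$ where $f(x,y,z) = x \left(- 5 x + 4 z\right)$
(-10*x + 4*z, 0, 4*x)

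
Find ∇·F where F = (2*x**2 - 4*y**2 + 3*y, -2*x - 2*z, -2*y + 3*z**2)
4*x + 6*z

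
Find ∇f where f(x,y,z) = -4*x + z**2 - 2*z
(-4, 0, 2*z - 2)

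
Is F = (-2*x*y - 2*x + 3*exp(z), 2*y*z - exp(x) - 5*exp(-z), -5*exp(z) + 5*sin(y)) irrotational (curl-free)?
No, ∇×F = (-2*y + 5*cos(y) - 5*exp(-z), 3*exp(z), 2*x - exp(x))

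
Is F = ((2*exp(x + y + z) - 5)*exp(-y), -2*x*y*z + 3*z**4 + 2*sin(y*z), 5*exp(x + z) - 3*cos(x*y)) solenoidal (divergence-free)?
No, ∇·F = -2*x*z + 2*z*cos(y*z) + 7*exp(x + z)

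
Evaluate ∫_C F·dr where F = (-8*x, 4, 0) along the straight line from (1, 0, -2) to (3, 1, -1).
-28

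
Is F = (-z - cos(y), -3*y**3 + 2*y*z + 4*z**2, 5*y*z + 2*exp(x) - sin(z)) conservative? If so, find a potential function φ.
No, ∇×F = (-2*y - 3*z, -2*exp(x) - 1, -sin(y)) ≠ 0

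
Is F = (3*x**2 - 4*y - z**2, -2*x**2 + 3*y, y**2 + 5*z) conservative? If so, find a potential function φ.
No, ∇×F = (2*y, -2*z, 4 - 4*x) ≠ 0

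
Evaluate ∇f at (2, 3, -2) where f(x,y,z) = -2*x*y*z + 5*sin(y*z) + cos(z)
(12, 8 - 10*cos(6), -12 + sin(2) + 15*cos(6))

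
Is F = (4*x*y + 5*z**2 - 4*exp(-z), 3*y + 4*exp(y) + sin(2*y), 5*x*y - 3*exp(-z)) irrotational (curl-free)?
No, ∇×F = (5*x, -5*y + 10*z + 4*exp(-z), -4*x)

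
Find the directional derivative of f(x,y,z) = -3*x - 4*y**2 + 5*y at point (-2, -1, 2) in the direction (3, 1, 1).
4*sqrt(11)/11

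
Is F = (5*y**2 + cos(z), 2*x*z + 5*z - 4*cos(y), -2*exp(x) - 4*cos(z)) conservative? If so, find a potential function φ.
No, ∇×F = (-2*x - 5, 2*exp(x) - sin(z), -10*y + 2*z) ≠ 0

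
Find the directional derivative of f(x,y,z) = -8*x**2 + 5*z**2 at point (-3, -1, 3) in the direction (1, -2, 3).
69*sqrt(14)/7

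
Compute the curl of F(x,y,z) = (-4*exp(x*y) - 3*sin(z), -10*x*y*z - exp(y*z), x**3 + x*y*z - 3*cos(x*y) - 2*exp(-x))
(10*x*y + x*z + 3*x*sin(x*y) + y*exp(y*z), -3*x**2 - y*z - 3*y*sin(x*y) - 3*cos(z) - 2*exp(-x), 4*x*exp(x*y) - 10*y*z)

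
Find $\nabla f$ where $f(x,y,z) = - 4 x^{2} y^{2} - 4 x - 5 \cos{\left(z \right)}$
(-8*x*y**2 - 4, -8*x**2*y, 5*sin(z))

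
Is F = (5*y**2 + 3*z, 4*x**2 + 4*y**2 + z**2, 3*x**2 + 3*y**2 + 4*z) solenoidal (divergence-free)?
No, ∇·F = 8*y + 4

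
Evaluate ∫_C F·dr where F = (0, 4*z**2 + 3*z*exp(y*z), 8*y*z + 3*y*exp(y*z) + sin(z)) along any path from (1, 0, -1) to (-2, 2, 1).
5 + 3*exp(2)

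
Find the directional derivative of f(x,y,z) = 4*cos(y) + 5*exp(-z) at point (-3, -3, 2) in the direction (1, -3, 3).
-3*sqrt(19)*(4*exp(2)*sin(3) + 5)*exp(-2)/19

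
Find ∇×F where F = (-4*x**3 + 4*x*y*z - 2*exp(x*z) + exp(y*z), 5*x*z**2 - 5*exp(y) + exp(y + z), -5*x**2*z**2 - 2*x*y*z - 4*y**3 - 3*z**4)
(-12*x*z - 12*y**2 - exp(y + z), 4*x*y + 10*x*z**2 - 2*x*exp(x*z) + 2*y*z + y*exp(y*z), z*(-4*x + 5*z - exp(y*z)))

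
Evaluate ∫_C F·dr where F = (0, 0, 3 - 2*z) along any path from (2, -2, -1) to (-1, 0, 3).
4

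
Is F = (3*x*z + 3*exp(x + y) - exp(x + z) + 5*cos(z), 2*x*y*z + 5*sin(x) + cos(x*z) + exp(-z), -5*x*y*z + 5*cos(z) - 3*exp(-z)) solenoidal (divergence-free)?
No, ∇·F = ((-5*x*y + 2*x*z + 3*z + 3*exp(x + y) - exp(x + z) - 5*sin(z))*exp(z) + 3)*exp(-z)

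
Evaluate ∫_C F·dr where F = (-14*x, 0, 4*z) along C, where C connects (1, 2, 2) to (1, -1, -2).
0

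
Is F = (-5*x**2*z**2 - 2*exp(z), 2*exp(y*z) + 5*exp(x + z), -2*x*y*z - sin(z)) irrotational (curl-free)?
No, ∇×F = (-2*x*z - 2*y*exp(y*z) - 5*exp(x + z), -10*x**2*z + 2*y*z - 2*exp(z), 5*exp(x + z))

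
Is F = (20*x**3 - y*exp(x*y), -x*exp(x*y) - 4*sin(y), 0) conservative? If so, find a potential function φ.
Yes, F is conservative. φ = 5*x**4 - exp(x*y) + 4*cos(y)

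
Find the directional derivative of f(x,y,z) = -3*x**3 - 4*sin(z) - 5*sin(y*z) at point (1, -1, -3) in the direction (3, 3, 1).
sqrt(19)*(46*cos(3) - 27)/19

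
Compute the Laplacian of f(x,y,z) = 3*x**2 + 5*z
6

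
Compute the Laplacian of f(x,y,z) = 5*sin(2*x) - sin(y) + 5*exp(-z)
-20*sin(2*x) + sin(y) + 5*exp(-z)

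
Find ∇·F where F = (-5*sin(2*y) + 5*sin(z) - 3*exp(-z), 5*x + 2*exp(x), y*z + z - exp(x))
y + 1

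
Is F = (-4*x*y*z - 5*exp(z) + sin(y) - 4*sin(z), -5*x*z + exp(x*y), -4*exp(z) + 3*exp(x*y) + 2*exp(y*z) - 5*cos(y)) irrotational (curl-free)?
No, ∇×F = (3*x*exp(x*y) + 5*x + 2*z*exp(y*z) + 5*sin(y), -4*x*y - 3*y*exp(x*y) - 5*exp(z) - 4*cos(z), 4*x*z + y*exp(x*y) - 5*z - cos(y))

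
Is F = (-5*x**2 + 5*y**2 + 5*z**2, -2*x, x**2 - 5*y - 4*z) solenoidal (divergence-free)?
No, ∇·F = -10*x - 4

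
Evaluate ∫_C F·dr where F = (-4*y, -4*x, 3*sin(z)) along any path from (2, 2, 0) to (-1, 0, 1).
19 - 3*cos(1)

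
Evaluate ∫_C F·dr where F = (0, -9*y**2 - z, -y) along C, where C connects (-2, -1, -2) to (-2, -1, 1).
3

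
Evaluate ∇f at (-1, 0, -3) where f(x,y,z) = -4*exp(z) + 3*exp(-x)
(-3*E, 0, -4*exp(-3))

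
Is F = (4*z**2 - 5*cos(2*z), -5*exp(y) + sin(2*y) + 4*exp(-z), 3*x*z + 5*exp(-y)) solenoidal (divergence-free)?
No, ∇·F = 3*x - 5*exp(y) + 2*cos(2*y)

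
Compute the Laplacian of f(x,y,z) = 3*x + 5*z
0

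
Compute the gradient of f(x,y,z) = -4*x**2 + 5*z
(-8*x, 0, 5)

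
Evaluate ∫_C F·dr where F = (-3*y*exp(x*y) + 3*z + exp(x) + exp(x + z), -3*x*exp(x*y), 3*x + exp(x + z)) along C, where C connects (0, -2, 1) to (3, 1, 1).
-2*exp(3) - E + 11 + exp(4)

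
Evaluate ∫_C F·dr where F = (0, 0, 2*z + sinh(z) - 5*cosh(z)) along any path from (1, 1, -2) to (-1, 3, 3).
-5*sinh(3) - 5*sinh(2) - cosh(2) + 5 + cosh(3)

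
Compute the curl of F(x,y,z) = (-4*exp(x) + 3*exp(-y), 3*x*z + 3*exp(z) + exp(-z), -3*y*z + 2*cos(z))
((-3*(x + z + exp(z))*exp(z) + 1)*exp(-z), 0, 3*z + 3*exp(-y))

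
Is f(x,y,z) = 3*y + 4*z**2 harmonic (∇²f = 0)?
No, ∇²f = 8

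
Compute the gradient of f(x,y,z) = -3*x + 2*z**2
(-3, 0, 4*z)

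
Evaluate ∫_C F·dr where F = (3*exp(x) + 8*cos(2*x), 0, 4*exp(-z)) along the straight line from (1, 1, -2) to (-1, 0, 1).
-3*E - 8*sin(2) - exp(-1) + 4*exp(2)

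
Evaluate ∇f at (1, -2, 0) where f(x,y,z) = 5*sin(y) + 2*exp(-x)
(-2*exp(-1), 5*cos(2), 0)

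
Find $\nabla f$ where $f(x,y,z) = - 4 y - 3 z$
(0, -4, -3)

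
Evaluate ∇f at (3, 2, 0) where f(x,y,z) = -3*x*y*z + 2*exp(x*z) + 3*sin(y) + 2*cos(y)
(0, -2*sin(2) + 3*cos(2), -12)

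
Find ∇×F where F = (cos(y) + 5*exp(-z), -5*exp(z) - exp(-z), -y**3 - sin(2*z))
(-3*y**2 + 5*exp(z) - exp(-z), -5*exp(-z), sin(y))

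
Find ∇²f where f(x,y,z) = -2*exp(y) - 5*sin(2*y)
-2*exp(y) + 20*sin(2*y)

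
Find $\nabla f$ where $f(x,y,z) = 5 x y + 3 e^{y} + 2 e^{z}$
(5*y, 5*x + 3*exp(y), 2*exp(z))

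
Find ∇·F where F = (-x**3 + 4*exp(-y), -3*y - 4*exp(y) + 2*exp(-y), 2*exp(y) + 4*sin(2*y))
-3*x**2 - 4*exp(y) - 3 - 2*exp(-y)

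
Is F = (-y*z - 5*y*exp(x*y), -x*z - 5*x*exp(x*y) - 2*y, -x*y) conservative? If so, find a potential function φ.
Yes, F is conservative. φ = -x*y*z - y**2 - 5*exp(x*y)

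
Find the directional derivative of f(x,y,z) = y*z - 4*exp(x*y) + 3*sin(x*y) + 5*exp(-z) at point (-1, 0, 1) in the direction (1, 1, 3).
sqrt(11)*(-15 + 2*E)*exp(-1)/11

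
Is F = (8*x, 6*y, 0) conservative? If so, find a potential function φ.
Yes, F is conservative. φ = 4*x**2 + 3*y**2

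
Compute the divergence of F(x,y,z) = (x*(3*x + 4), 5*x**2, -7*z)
6*x - 3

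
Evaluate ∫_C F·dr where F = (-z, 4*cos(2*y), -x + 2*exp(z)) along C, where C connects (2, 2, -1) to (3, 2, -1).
1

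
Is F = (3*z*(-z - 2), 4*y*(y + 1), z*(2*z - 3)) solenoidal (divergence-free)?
No, ∇·F = 8*y + 4*z + 1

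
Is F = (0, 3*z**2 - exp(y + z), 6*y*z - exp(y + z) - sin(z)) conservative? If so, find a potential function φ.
Yes, F is conservative. φ = 3*y*z**2 - exp(y + z) + cos(z)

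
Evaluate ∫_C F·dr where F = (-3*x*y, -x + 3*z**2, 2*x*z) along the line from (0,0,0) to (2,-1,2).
19/3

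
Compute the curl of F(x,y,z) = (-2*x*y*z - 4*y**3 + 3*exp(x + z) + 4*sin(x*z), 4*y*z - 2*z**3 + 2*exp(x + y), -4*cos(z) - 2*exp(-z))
(-4*y + 6*z**2, -2*x*y + 4*x*cos(x*z) + 3*exp(x + z), 2*x*z + 12*y**2 + 2*exp(x + y))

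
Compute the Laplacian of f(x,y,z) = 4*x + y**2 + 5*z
2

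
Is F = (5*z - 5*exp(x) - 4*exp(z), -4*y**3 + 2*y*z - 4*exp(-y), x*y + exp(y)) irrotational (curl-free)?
No, ∇×F = (x - 2*y + exp(y), -y - 4*exp(z) + 5, 0)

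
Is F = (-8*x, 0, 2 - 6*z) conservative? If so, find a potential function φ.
Yes, F is conservative. φ = -4*x**2 - 3*z**2 + 2*z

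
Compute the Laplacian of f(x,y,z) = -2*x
0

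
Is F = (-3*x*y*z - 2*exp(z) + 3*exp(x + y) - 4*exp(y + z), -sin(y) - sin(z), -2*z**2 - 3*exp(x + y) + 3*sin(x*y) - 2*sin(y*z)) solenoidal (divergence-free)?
No, ∇·F = -3*y*z - 2*y*cos(y*z) - 4*z + 3*exp(x + y) - cos(y)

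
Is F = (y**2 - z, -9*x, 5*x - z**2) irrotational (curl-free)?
No, ∇×F = (0, -6, -2*y - 9)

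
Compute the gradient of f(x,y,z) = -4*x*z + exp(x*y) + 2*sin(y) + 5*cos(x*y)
(y*exp(x*y) - 5*y*sin(x*y) - 4*z, x*exp(x*y) - 5*x*sin(x*y) + 2*cos(y), -4*x)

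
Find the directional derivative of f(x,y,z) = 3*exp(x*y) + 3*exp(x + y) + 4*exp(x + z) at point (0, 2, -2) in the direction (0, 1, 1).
sqrt(2)*(4 + 3*exp(4))*exp(-2)/2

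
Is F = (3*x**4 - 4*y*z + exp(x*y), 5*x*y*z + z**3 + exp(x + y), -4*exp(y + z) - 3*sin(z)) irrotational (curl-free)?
No, ∇×F = (-5*x*y - 3*z**2 - 4*exp(y + z), -4*y, -x*exp(x*y) + 5*y*z + 4*z + exp(x + y))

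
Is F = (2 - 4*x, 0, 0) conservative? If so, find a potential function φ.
Yes, F is conservative. φ = 2*x*(1 - x)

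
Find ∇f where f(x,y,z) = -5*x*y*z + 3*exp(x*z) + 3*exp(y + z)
(z*(-5*y + 3*exp(x*z)), -5*x*z + 3*exp(y + z), -5*x*y + 3*x*exp(x*z) + 3*exp(y + z))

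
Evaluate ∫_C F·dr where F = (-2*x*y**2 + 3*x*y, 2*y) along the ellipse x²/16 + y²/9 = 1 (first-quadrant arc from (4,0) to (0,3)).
33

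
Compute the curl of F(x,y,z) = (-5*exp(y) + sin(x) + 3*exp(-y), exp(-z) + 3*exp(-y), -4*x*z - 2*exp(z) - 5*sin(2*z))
(exp(-z), 4*z, 5*exp(y) + 3*exp(-y))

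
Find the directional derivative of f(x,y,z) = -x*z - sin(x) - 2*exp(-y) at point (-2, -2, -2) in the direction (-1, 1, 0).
sqrt(2)*(-1 + cos(2)/2 + exp(2))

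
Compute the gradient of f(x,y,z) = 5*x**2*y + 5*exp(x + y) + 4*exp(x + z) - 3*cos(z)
(10*x*y + 5*exp(x + y) + 4*exp(x + z), 5*x**2 + 5*exp(x + y), 4*exp(x + z) + 3*sin(z))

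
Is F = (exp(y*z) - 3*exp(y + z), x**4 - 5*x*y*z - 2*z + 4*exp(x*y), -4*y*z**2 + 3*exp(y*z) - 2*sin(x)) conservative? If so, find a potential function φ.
No, ∇×F = (5*x*y - 4*z**2 + 3*z*exp(y*z) + 2, y*exp(y*z) - 3*exp(y + z) + 2*cos(x), 4*x**3 - 5*y*z + 4*y*exp(x*y) - z*exp(y*z) + 3*exp(y + z)) ≠ 0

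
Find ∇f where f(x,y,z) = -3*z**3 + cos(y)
(0, -sin(y), -9*z**2)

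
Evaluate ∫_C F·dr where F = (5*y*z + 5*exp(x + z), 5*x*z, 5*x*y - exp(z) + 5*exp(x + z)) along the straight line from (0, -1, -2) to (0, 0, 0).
4 - 4*exp(-2)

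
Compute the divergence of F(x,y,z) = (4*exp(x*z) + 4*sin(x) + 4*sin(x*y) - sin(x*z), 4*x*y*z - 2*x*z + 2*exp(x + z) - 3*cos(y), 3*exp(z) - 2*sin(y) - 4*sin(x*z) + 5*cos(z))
4*x*z - 4*x*cos(x*z) + 4*y*cos(x*y) + 4*z*exp(x*z) - z*cos(x*z) + 3*exp(z) + 3*sin(y) - 5*sin(z) + 4*cos(x)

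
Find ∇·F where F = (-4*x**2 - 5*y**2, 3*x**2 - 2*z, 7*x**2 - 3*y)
-8*x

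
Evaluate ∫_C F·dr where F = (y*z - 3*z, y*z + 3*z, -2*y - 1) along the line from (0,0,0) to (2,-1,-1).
29/6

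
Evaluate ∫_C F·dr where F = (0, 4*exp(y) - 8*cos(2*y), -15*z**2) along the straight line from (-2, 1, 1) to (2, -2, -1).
-4*E + 4*sin(4) + 4*exp(-2) + 4*sin(2) + 10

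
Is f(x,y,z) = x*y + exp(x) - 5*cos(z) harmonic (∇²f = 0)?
No, ∇²f = exp(x) + 5*cos(z)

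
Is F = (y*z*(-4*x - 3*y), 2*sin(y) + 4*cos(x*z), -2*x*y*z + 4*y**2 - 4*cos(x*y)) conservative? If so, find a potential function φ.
No, ∇×F = (-2*x*z + 4*x*sin(x*y) + 4*x*sin(x*z) + 8*y, y*(-4*x - 3*y + 2*z - 4*sin(x*y)), 2*z*(2*x + 3*y - 2*sin(x*z))) ≠ 0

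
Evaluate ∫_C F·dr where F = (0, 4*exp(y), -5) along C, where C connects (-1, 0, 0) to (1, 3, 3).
-19 + 4*exp(3)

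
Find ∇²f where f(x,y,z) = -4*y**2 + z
-8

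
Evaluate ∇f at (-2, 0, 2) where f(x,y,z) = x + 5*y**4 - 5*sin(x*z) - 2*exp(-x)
(1 - 10*cos(4) + 2*exp(2), 0, 10*cos(4))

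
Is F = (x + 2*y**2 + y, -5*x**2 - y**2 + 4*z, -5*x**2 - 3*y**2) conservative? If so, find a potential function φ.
No, ∇×F = (-6*y - 4, 10*x, -10*x - 4*y - 1) ≠ 0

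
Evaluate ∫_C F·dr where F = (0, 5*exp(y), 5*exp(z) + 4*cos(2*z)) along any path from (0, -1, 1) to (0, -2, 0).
-5*E - 5*exp(-1) - 2*sin(2) + 5*exp(-2) + 5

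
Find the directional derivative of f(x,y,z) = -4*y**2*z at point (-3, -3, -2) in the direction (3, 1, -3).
60*sqrt(19)/19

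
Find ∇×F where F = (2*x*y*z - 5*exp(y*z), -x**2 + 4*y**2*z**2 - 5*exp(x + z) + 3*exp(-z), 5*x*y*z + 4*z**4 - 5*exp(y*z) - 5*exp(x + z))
(5*x*z - 8*y**2*z - 5*z*exp(y*z) + 5*exp(x + z) + 3*exp(-z), 2*x*y - 5*y*z - 5*y*exp(y*z) + 5*exp(x + z), -2*x*z - 2*x + 5*z*exp(y*z) - 5*exp(x + z))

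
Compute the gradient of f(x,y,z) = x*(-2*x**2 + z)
(-6*x**2 + z, 0, x)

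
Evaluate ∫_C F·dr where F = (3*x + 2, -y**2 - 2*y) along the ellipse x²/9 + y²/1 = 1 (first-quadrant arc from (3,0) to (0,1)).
-125/6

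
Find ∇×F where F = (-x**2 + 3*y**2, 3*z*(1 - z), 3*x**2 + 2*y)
(6*z - 1, -6*x, -6*y)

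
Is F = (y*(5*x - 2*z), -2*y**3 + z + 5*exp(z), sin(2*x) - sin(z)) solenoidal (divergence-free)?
No, ∇·F = -6*y**2 + 5*y - cos(z)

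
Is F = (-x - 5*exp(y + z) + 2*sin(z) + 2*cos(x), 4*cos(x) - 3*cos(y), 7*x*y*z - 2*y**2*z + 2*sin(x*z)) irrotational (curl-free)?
No, ∇×F = (z*(7*x - 4*y), -7*y*z - 2*z*cos(x*z) - 5*exp(y + z) + 2*cos(z), 5*exp(y + z) - 4*sin(x))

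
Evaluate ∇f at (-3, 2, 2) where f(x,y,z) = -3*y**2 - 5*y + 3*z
(0, -17, 3)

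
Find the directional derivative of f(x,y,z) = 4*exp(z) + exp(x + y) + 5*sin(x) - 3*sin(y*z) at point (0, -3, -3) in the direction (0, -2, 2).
3*sqrt(2)*exp(-3)/2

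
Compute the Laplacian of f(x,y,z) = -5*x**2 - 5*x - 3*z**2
-16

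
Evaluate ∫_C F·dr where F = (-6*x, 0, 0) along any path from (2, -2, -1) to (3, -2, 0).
-15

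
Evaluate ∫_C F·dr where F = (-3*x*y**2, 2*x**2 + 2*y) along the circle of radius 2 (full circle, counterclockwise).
0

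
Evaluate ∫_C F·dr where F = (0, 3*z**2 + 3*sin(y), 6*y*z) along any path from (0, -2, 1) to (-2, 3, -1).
3*cos(2) - 3*cos(3) + 15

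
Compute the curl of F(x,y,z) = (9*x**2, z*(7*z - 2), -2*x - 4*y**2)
(-8*y - 14*z + 2, 2, 0)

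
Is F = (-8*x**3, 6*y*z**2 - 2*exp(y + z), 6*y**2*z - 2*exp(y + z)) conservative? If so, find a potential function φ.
Yes, F is conservative. φ = -2*x**4 + 3*y**2*z**2 - 2*exp(y + z)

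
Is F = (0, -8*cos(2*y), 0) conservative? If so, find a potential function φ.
Yes, F is conservative. φ = -4*sin(2*y)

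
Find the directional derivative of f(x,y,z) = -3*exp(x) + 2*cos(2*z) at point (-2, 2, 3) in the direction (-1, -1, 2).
sqrt(6)*(3 - 8*exp(2)*sin(6))*exp(-2)/6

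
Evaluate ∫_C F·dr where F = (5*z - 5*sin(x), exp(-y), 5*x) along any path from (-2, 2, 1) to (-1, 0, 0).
exp(-2) - 5*cos(2) + 5*cos(1) + 9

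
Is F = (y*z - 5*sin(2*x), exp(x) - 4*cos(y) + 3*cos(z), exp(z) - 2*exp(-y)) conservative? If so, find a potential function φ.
No, ∇×F = (3*sin(z) + 2*exp(-y), y, -z + exp(x)) ≠ 0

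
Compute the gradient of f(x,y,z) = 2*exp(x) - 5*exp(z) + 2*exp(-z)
(2*exp(x), 0, -5*exp(z) - 2*exp(-z))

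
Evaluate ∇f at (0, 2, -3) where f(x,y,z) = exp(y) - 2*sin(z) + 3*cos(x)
(0, exp(2), -2*cos(3))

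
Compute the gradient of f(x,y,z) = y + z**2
(0, 1, 2*z)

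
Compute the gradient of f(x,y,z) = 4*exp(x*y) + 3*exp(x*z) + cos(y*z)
(4*y*exp(x*y) + 3*z*exp(x*z), 4*x*exp(x*y) - z*sin(y*z), 3*x*exp(x*z) - y*sin(y*z))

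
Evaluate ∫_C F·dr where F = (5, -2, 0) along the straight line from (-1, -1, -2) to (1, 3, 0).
2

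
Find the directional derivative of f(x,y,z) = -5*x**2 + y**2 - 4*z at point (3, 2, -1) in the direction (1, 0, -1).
-13*sqrt(2)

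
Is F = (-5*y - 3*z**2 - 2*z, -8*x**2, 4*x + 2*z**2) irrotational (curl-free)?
No, ∇×F = (0, -6*z - 6, 5 - 16*x)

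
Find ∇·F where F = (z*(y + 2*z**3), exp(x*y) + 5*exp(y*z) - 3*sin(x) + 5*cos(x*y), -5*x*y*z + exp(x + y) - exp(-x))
-5*x*y + x*exp(x*y) - 5*x*sin(x*y) + 5*z*exp(y*z)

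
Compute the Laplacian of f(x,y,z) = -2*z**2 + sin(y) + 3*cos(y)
-sin(y) - 3*cos(y) - 4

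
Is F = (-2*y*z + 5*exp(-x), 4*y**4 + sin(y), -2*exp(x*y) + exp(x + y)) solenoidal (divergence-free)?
No, ∇·F = 16*y**3 + cos(y) - 5*exp(-x)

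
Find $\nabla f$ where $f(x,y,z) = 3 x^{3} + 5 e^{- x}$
(9*x**2 - 5*exp(-x), 0, 0)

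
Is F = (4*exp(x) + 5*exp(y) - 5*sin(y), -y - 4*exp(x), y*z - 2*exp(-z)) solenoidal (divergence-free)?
No, ∇·F = y + 4*exp(x) - 1 + 2*exp(-z)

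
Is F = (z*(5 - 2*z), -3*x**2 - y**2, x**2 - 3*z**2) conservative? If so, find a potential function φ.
No, ∇×F = (0, -2*x - 4*z + 5, -6*x) ≠ 0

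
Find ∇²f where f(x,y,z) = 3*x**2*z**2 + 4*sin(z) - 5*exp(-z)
6*x**2 + 6*z**2 - 4*sin(z) - 5*exp(-z)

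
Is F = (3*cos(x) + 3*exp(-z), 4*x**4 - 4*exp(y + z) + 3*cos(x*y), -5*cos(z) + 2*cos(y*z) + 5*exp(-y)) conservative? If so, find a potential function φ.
No, ∇×F = (-2*z*sin(y*z) + 4*exp(y + z) - 5*exp(-y), -3*exp(-z), 16*x**3 - 3*y*sin(x*y)) ≠ 0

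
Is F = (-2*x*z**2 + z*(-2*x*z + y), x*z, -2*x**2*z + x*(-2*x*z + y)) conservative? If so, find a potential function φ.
Yes, F is conservative. φ = x*z*(-2*x*z + y)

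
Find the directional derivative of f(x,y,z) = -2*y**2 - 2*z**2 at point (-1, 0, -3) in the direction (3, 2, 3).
18*sqrt(22)/11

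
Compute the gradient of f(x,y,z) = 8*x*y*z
(8*y*z, 8*x*z, 8*x*y)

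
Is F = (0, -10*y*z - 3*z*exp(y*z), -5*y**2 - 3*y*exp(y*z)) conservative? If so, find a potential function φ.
Yes, F is conservative. φ = -5*y**2*z - 3*exp(y*z)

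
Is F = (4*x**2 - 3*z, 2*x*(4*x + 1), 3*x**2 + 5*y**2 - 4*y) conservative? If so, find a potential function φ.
No, ∇×F = (10*y - 4, -6*x - 3, 16*x + 2) ≠ 0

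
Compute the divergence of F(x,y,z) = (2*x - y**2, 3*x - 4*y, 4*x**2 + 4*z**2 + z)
8*z - 1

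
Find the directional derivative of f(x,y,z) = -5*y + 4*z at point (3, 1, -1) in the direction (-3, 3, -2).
-23*sqrt(22)/22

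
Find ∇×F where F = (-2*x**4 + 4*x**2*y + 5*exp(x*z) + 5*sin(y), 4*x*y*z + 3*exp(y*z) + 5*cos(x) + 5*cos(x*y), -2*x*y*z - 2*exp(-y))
(-4*x*y - 2*x*z - 3*y*exp(y*z) + 2*exp(-y), 5*x*exp(x*z) + 2*y*z, -4*x**2 + 4*y*z - 5*y*sin(x*y) - 5*sin(x) - 5*cos(y))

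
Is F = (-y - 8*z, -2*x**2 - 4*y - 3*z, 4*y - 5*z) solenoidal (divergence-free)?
No, ∇·F = -9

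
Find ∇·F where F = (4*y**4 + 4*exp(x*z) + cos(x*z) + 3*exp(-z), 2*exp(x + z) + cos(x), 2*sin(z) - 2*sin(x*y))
4*z*exp(x*z) - z*sin(x*z) + 2*cos(z)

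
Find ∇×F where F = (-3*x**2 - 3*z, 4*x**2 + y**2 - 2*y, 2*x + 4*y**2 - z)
(8*y, -5, 8*x)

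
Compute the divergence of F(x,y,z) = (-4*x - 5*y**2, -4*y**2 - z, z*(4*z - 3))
-8*y + 8*z - 7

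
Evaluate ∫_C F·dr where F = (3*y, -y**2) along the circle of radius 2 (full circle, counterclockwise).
-12*pi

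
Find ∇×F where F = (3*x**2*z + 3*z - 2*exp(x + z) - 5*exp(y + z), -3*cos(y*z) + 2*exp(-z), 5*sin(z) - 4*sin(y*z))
(-3*y*sin(y*z) - 4*z*cos(y*z) + 2*exp(-z), 3*x**2 - 2*exp(x + z) - 5*exp(y + z) + 3, 5*exp(y + z))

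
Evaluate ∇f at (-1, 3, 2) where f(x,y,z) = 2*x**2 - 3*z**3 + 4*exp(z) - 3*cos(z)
(-4, 0, -36 + 3*sin(2) + 4*exp(2))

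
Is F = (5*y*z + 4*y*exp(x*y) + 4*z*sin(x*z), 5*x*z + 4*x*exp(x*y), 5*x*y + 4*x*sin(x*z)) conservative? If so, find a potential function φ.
Yes, F is conservative. φ = 5*x*y*z + 4*exp(x*y) - 4*cos(x*z)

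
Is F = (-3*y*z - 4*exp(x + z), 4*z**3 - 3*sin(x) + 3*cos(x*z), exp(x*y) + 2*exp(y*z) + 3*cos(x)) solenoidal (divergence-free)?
No, ∇·F = 2*y*exp(y*z) - 4*exp(x + z)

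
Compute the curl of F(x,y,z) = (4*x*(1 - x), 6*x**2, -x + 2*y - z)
(2, 1, 12*x)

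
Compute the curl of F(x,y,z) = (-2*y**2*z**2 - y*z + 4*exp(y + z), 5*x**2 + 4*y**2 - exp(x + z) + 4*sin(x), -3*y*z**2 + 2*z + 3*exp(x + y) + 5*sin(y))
(-3*z**2 + 3*exp(x + y) + exp(x + z) + 5*cos(y), -4*y**2*z - y - 3*exp(x + y) + 4*exp(y + z), 10*x + 4*y*z**2 + z - exp(x + z) - 4*exp(y + z) + 4*cos(x))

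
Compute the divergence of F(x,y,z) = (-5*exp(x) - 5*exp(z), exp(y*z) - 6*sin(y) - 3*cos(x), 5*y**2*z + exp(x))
5*y**2 + z*exp(y*z) - 5*exp(x) - 6*cos(y)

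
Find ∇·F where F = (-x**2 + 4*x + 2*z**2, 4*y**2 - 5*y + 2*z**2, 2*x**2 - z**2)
-2*x + 8*y - 2*z - 1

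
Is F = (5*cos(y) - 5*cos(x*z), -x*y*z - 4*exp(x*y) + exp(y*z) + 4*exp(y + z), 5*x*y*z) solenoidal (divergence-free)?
No, ∇·F = 5*x*y - x*z - 4*x*exp(x*y) + z*exp(y*z) + 5*z*sin(x*z) + 4*exp(y + z)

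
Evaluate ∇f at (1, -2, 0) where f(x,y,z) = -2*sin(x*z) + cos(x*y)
(-2*sin(2), sin(2), -2)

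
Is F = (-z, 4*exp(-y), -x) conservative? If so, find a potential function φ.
Yes, F is conservative. φ = -x*z - 4*exp(-y)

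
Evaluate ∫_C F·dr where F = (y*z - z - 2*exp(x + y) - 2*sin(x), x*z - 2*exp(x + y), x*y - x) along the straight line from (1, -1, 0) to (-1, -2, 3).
11 - 2*exp(-3)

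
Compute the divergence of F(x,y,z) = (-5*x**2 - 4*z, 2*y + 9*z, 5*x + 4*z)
6 - 10*x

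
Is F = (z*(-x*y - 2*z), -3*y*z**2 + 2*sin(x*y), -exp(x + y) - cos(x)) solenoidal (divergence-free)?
No, ∇·F = 2*x*cos(x*y) - y*z - 3*z**2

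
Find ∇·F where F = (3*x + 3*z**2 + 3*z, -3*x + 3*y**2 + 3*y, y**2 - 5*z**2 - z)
6*y - 10*z + 5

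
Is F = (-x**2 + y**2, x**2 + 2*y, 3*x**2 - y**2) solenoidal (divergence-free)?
No, ∇·F = 2 - 2*x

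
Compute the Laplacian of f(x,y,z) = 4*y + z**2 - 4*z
2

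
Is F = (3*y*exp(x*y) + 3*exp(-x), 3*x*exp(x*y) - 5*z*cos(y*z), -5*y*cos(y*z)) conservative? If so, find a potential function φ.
Yes, F is conservative. φ = 3*exp(x*y) - 5*sin(y*z) - 3*exp(-x)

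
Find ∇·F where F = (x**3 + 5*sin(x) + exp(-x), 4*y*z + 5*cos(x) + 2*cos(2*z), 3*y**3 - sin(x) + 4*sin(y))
3*x**2 + 4*z + 5*cos(x) - exp(-x)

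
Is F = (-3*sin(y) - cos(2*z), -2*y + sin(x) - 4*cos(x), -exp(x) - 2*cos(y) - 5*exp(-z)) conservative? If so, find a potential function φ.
No, ∇×F = (2*sin(y), exp(x) + 2*sin(2*z), 4*sin(x) + cos(x) + 3*cos(y)) ≠ 0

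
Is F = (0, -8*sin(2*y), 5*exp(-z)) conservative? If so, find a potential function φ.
Yes, F is conservative. φ = 4*cos(2*y) - 5*exp(-z)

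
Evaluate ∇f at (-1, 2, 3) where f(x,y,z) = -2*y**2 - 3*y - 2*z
(0, -11, -2)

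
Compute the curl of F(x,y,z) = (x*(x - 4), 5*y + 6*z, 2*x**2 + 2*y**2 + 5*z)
(4*y - 6, -4*x, 0)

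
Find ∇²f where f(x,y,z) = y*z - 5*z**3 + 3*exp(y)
-30*z + 3*exp(y)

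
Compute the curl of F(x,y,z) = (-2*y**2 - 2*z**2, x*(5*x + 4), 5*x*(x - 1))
(0, -10*x - 4*z + 5, 10*x + 4*y + 4)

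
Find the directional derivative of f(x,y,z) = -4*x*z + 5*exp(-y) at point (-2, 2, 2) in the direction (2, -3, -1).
3*sqrt(14)*(5 - 8*exp(2))*exp(-2)/14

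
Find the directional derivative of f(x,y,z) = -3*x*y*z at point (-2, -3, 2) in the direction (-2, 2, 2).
-8*sqrt(3)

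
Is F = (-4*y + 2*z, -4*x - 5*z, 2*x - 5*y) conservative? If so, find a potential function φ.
Yes, F is conservative. φ = -4*x*y + 2*x*z - 5*y*z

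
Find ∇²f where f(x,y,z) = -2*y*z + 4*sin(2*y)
-16*sin(2*y)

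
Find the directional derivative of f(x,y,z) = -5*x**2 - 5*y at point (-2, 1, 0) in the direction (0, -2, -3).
10*sqrt(13)/13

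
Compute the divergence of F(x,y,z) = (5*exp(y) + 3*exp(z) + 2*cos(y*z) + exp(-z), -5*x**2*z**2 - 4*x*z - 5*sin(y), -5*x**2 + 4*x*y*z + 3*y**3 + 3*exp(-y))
4*x*y - 5*cos(y)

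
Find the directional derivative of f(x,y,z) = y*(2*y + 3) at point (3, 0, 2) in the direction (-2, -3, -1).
-9*sqrt(14)/14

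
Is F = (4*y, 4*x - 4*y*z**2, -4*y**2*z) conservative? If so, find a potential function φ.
Yes, F is conservative. φ = 2*y*(2*x - y*z**2)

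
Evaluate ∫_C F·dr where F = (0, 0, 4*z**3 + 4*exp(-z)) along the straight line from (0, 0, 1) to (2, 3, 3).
-4*exp(-3) + 4*exp(-1) + 80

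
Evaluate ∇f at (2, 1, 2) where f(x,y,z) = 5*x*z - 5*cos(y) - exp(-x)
(exp(-2) + 10, 5*sin(1), 10)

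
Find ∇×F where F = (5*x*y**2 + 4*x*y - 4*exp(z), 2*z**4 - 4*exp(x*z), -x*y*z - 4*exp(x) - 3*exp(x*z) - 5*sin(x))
(-x*z + 4*x*exp(x*z) - 8*z**3, y*z + 3*z*exp(x*z) + 4*exp(x) - 4*exp(z) + 5*cos(x), -10*x*y - 4*x - 4*z*exp(x*z))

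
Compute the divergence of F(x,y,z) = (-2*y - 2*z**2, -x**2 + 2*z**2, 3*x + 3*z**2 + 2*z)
6*z + 2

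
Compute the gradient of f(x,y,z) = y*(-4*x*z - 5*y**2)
(-4*y*z, -4*x*z - 15*y**2, -4*x*y)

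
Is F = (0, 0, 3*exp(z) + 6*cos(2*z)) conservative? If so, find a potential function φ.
Yes, F is conservative. φ = 3*exp(z) + 3*sin(2*z)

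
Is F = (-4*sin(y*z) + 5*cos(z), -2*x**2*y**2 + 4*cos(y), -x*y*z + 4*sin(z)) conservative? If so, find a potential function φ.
No, ∇×F = (-x*z, y*z - 4*y*cos(y*z) - 5*sin(z), -4*x*y**2 + 4*z*cos(y*z)) ≠ 0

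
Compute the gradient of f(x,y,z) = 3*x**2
(6*x, 0, 0)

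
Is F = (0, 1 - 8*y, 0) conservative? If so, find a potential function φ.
Yes, F is conservative. φ = y*(1 - 4*y)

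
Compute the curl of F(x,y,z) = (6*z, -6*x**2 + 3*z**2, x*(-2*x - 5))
(-6*z, 4*x + 11, -12*x)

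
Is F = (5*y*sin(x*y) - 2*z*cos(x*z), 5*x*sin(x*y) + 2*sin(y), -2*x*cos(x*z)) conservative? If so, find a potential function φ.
Yes, F is conservative. φ = -2*sin(x*z) - 2*cos(y) - 5*cos(x*y)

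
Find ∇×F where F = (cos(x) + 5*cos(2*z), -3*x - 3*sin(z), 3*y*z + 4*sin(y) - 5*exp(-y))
(3*z + 4*cos(y) + 3*cos(z) + 5*exp(-y), -10*sin(2*z), -3)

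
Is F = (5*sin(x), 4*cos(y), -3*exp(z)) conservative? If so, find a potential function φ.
Yes, F is conservative. φ = -3*exp(z) + 4*sin(y) - 5*cos(x)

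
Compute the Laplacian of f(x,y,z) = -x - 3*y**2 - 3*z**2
-12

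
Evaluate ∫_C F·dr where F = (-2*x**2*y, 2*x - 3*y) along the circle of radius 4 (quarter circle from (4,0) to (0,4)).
-24 + 40*pi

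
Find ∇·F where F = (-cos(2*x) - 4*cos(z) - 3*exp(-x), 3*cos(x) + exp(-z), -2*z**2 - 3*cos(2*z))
-4*z + 2*sin(2*x) + 6*sin(2*z) + 3*exp(-x)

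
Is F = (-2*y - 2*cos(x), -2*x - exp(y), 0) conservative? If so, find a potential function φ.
Yes, F is conservative. φ = -2*x*y - exp(y) - 2*sin(x)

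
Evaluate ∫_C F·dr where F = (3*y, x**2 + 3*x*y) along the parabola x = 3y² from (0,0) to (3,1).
201/20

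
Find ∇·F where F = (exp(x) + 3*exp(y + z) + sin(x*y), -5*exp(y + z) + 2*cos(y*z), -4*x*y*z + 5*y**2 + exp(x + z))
-4*x*y + y*cos(x*y) - 2*z*sin(y*z) + exp(x) + exp(x + z) - 5*exp(y + z)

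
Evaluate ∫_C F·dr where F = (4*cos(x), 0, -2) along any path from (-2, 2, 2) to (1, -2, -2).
4*sin(1) + 4*sin(2) + 8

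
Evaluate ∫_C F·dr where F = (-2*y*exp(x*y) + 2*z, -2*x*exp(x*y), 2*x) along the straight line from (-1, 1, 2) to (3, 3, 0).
-2*exp(9) + 2*exp(-1) + 4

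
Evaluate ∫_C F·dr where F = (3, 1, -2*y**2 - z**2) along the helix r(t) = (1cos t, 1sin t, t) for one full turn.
-8*pi**3/3 - 2*pi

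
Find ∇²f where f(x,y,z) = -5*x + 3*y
0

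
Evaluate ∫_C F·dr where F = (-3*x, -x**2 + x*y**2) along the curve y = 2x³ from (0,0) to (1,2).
-3/10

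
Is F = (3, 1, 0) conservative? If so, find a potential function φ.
Yes, F is conservative. φ = 3*x + y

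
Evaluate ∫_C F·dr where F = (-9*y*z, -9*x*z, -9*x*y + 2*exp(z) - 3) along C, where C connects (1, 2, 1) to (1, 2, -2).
-2*E + 2*exp(-2) + 63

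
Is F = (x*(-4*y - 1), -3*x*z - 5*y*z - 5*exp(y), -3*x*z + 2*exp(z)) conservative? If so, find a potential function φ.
No, ∇×F = (3*x + 5*y, 3*z, 4*x - 3*z) ≠ 0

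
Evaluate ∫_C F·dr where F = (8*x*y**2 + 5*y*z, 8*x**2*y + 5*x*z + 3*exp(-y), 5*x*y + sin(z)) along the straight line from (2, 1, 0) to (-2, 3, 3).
-3*exp(-3) - cos(3) + 3*exp(-1) + 39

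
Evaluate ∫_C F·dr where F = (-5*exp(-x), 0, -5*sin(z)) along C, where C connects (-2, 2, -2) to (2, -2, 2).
-10*sinh(2)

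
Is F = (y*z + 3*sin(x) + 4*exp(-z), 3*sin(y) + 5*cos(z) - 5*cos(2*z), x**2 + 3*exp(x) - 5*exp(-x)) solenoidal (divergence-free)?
No, ∇·F = 3*cos(x) + 3*cos(y)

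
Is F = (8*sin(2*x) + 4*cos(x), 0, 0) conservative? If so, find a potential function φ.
Yes, F is conservative. φ = 4*sin(x) - 4*cos(2*x)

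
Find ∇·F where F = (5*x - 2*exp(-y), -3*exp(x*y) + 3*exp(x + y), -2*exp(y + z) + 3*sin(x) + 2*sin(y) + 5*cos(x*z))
-3*x*exp(x*y) - 5*x*sin(x*z) + 3*exp(x + y) - 2*exp(y + z) + 5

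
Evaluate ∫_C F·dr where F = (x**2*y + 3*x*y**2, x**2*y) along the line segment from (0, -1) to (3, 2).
171/4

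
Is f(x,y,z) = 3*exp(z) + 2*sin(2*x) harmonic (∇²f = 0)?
No, ∇²f = 3*exp(z) - 8*sin(2*x)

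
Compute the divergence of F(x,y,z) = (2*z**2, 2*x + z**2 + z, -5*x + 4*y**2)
0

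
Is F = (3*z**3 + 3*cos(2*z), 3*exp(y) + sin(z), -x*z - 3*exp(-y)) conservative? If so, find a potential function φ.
No, ∇×F = (-cos(z) + 3*exp(-y), 9*z**2 + z - 6*sin(2*z), 0) ≠ 0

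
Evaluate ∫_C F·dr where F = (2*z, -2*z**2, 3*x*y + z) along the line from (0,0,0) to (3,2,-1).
-59/6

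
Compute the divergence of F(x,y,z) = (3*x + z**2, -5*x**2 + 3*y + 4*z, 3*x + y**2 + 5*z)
11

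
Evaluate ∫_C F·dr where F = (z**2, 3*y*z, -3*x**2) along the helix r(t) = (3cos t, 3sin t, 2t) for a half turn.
-81*pi/2 - 12*pi**2 + 48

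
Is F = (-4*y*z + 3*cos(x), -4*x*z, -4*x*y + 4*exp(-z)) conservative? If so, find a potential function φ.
Yes, F is conservative. φ = -4*x*y*z + 3*sin(x) - 4*exp(-z)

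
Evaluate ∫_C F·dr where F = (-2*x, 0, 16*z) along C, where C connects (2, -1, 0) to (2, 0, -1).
8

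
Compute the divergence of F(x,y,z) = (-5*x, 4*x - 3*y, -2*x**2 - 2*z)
-10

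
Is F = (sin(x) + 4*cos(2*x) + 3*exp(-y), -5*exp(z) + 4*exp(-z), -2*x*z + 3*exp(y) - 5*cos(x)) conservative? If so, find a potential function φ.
No, ∇×F = (3*exp(y) + 5*exp(z) + 4*exp(-z), 2*z - 5*sin(x), 3*exp(-y)) ≠ 0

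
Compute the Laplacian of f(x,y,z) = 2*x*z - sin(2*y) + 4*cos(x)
4*sin(2*y) - 4*cos(x)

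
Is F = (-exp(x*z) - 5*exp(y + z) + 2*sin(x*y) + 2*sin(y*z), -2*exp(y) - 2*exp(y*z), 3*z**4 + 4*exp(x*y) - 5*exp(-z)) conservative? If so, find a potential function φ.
No, ∇×F = (4*x*exp(x*y) + 2*y*exp(y*z), -x*exp(x*z) - 4*y*exp(x*y) + 2*y*cos(y*z) - 5*exp(y + z), -2*x*cos(x*y) - 2*z*cos(y*z) + 5*exp(y + z)) ≠ 0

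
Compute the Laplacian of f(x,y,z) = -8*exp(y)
-8*exp(y)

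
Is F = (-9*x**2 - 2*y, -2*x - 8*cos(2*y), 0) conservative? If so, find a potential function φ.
Yes, F is conservative. φ = -3*x**3 - 2*x*y - 4*sin(2*y)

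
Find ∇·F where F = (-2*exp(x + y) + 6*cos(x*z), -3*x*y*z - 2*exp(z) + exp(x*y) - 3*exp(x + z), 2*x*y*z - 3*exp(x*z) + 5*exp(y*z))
2*x*y - 3*x*z + x*exp(x*y) - 3*x*exp(x*z) + 5*y*exp(y*z) - 6*z*sin(x*z) - 2*exp(x + y)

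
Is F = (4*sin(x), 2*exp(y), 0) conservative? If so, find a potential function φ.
Yes, F is conservative. φ = 2*exp(y) - 4*cos(x)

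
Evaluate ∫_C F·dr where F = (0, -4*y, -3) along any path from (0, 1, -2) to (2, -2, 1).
-15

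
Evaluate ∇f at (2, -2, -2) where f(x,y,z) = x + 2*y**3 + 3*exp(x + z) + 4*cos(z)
(4, 24, 3 + 4*sin(2))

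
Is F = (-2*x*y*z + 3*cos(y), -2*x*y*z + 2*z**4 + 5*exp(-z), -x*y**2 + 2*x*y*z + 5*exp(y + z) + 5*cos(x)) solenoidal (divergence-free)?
No, ∇·F = 2*x*y - 2*x*z - 2*y*z + 5*exp(y + z)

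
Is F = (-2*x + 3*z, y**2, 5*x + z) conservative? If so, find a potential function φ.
No, ∇×F = (0, -2, 0) ≠ 0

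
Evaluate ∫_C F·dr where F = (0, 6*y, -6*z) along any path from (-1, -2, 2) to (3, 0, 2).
-12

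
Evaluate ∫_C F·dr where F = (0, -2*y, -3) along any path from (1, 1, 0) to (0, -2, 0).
-3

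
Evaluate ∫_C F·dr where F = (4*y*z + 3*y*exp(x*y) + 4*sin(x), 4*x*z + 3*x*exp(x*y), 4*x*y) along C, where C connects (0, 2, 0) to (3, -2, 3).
-71 + 3*exp(-6) - 4*cos(3)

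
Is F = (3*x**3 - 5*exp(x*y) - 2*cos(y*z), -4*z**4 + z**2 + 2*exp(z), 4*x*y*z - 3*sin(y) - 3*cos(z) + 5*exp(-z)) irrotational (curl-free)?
No, ∇×F = (4*x*z + 16*z**3 - 2*z - 2*exp(z) - 3*cos(y), 2*y*(-2*z + sin(y*z)), 5*x*exp(x*y) - 2*z*sin(y*z))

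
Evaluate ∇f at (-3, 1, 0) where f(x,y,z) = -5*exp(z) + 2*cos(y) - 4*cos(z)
(0, -2*sin(1), -5)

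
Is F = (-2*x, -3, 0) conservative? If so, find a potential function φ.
Yes, F is conservative. φ = -x**2 - 3*y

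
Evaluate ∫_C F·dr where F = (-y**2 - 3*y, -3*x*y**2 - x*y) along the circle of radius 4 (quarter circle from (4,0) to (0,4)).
64/3 - 36*pi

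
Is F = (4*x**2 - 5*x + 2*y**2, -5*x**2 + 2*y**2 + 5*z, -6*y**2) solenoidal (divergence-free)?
No, ∇·F = 8*x + 4*y - 5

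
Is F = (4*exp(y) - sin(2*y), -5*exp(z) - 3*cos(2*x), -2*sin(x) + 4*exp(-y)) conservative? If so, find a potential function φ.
No, ∇×F = (5*exp(z) - 4*exp(-y), 2*cos(x), -4*exp(y) + 6*sin(2*x) + 2*cos(2*y)) ≠ 0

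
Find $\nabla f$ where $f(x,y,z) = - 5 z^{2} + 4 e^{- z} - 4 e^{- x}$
(4*exp(-x), 0, -10*z - 4*exp(-z))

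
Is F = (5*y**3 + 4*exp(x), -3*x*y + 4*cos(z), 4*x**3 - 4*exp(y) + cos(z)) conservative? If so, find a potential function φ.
No, ∇×F = (-4*exp(y) + 4*sin(z), -12*x**2, 3*y*(-5*y - 1)) ≠ 0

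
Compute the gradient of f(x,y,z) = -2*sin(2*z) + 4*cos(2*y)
(0, -8*sin(2*y), -4*cos(2*z))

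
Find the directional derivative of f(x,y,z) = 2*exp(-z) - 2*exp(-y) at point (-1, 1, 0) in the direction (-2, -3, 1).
sqrt(14)*(-3 - E)*exp(-1)/7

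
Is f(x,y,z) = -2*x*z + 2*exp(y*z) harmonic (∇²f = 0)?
No, ∇²f = 2*(y**2 + z**2)*exp(y*z)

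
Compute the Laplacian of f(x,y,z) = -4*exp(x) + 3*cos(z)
-4*exp(x) - 3*cos(z)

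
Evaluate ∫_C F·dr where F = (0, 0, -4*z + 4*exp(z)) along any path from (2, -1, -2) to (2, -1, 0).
12 - 4*exp(-2)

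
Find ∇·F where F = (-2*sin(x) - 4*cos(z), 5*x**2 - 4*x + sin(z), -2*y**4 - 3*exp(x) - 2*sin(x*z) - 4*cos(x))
-2*x*cos(x*z) - 2*cos(x)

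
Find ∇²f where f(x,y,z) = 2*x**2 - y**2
2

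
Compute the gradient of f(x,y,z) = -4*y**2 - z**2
(0, -8*y, -2*z)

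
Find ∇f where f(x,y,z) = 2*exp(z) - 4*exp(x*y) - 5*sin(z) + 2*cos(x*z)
(-4*y*exp(x*y) - 2*z*sin(x*z), -4*x*exp(x*y), -2*x*sin(x*z) + 2*exp(z) - 5*cos(z))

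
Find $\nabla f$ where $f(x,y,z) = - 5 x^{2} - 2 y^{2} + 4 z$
(-10*x, -4*y, 4)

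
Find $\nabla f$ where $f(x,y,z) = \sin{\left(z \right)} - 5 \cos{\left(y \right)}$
(0, 5*sin(y), cos(z))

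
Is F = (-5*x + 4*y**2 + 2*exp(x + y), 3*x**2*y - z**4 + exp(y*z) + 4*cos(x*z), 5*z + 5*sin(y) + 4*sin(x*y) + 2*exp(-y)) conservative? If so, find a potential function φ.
No, ∇×F = (4*x*sin(x*z) + 4*x*cos(x*y) - y*exp(y*z) + 4*z**3 + 5*cos(y) - 2*exp(-y), -4*y*cos(x*y), 6*x*y - 8*y - 4*z*sin(x*z) - 2*exp(x + y)) ≠ 0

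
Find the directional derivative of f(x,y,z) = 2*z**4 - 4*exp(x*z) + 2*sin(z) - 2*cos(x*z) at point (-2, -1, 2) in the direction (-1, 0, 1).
sqrt(2)*(4*exp(4)*sin(4) + exp(4)*cos(2) + 8 + 32*exp(4))*exp(-4)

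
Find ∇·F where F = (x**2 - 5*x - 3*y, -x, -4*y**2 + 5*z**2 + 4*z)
2*x + 10*z - 1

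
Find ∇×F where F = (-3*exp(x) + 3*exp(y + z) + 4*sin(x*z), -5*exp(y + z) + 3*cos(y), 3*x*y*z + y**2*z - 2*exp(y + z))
(3*x*z + 2*y*z + 3*exp(y + z), 4*x*cos(x*z) - 3*y*z + 3*exp(y + z), -3*exp(y + z))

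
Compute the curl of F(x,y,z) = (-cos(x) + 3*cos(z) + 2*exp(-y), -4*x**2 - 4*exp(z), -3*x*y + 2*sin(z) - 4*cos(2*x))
(-3*x + 4*exp(z), 3*y - 8*sin(2*x) - 3*sin(z), -8*x + 2*exp(-y))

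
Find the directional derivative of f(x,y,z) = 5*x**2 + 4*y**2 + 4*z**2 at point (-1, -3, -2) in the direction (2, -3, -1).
34*sqrt(14)/7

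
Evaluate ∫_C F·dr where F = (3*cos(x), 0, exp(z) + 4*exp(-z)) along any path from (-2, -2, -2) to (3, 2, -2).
3*sin(3) + 3*sin(2)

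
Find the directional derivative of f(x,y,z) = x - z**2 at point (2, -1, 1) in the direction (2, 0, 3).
-4*sqrt(13)/13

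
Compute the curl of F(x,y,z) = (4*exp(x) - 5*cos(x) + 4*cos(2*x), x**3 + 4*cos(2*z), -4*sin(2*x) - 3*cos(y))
(3*sin(y) + 8*sin(2*z), 8*cos(2*x), 3*x**2)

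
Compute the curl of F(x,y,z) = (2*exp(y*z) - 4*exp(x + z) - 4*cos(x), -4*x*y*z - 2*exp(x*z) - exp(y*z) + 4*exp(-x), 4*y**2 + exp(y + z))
(4*x*y + 2*x*exp(x*z) + y*exp(y*z) + 8*y + exp(y + z), 2*y*exp(y*z) - 4*exp(x + z), 2*(z*(-2*y - exp(x*z) - exp(y*z))*exp(x) - 2)*exp(-x))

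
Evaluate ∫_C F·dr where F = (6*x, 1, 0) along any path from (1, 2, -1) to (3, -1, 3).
21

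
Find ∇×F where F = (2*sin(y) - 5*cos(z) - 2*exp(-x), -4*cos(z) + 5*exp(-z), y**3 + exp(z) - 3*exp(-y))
(3*y**2 - 4*sin(z) + 5*exp(-z) + 3*exp(-y), 5*sin(z), -2*cos(y))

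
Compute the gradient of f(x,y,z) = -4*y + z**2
(0, -4, 2*z)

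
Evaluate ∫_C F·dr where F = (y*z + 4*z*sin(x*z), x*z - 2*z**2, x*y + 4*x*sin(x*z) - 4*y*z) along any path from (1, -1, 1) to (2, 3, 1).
-1 - 4*cos(2) + 4*cos(1)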